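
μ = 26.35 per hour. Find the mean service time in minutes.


Mean service time = 1/μ = 1/26.35 hour = 0.03795 hour
In minutes: 0.03795 × 60 = 2.2770 min

Final: 2.2770 min


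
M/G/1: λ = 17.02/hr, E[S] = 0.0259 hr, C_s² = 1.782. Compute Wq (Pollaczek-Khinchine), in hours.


ρ = λ·E[S] = 17.02·0.0259 = 0.4408
E[S²] = E[S]²(1+C_s²) = 0.0259²·(1+1.782) = 0.001866
Wq = λ·E[S²]/(2(1−ρ)) = 17.02·0.001866/(2·0.5592) = 0.02840 hr

Final: 0.02840 hr


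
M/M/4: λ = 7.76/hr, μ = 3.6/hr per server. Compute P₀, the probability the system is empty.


a = λ/μ = 7.76/3.6 = 2.1556; ρ = a/c = 0.5389
Σ_{k=0}^{3} a^k/k! (terms k=0..3) = 1.00000 + 2.15556 + 2.32321 + 1.66927 = 7.14803
Tail: a^4/(4!(1−ρ)) = 21.58922/(24·0.4611) = 1.95083
P₀ = 1/(7.14803 + 1.95083) = 1/9.09887 = 0.109904

Final: 0.109904


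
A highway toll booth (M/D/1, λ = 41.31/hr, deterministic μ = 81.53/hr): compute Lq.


ρ = 41.31/81.53 = 0.5067
M/D/1: Lq = ρ²/(2(1−ρ)) = 0.2567/(2·0.4933) = 0.26021

Final: 0.26021


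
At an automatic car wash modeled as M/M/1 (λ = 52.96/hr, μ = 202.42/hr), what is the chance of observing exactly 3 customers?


ρ = 52.96/202.42 = 0.2616
P_n = (1−ρ)·ρ^n = (1 − 0.2616)·0.2616^3 = 0.7384·0.017910 = 0.013224

Final: 0.013224


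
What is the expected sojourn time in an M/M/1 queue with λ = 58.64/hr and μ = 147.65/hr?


W = 1/(μ−λ) = 1/(147.65 − 58.64) = 1/89.01 = 0.01123 hr

Final: 0.01123 hr


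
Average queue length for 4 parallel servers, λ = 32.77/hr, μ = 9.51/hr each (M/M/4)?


a = λ/μ = 3.4458; ρ = a/4 = 0.8615
P₀ = 0.016777
Lq = P₀·a^c·ρ / (c!·(1−ρ)²) = 0.016777·140.98850·0.8615/(24·0.01919)
= 4.42365

Final: 4.42365


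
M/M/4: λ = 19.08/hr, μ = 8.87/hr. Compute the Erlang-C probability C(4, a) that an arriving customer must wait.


a = λ/μ = 2.1511; ρ = a/4 = 0.5378
P₀ = 0.110455 (from M/M/c formula)
C(c,a) = [a^c/(c!(1−ρ))]·P₀ = [21.41012/(24·0.4622)]·0.110455
= 1.92996·0.110455 = 0.213174

Final: 0.213174


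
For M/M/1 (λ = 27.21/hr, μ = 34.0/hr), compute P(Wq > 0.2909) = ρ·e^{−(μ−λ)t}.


ρ = 27.21/34.0 = 0.8003
P(Wq > t) = ρ·e^{−(μ−λ)t} = 0.8003·e^{−1.9752}
= 0.8003·0.138732 = 0.111026

Final: 0.111026


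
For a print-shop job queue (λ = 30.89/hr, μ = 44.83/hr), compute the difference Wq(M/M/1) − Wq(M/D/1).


ρ = 30.89/44.83 = 0.6890
Wq(M/M/1) = ρ/(μ−λ) = 0.6890/13.94 = 0.04943 hr
Wq(M/D/1) = ρ/(2(μ−λ)) = 0.02471 hr
Savings = 0.04943 − 0.02471 = 0.02471 hr

Final: 0.02471 hr


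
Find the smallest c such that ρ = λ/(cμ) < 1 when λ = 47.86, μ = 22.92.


Stability requires cμ > λ ⇔ c > λ/μ.
λ/μ = 47.86/22.92 = 2.0881
Minimum integer c = ⌊2.0881⌋ + 1 = 3
Check: 3·22.92 = 68.76 > 47.86, while 2·22.92 = 45.84 ≤ 47.86

Final: 3 servers


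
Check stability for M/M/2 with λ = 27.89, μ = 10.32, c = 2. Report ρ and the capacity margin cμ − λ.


Total capacity cμ = 2·10.32 = 20.64/hr
ρ = λ/(cμ) = 27.89/20.64 = 1.3513
Stable ⇔ ρ < 1: NO
Spare capacity = cμ − λ = 20.64 − 27.89 = -7.25/hr

Final: ρ = 1.3513; unstable; margin = -7.25/hr


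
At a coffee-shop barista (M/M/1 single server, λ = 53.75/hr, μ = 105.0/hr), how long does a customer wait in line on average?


ρ = 53.75/105.0 = 0.5119
Wq = ρ/(μ−λ) = 0.5119/(105.0 − 53.75) = 0.5119/51.25 = 0.009988 hr

Final: 0.009988 hr


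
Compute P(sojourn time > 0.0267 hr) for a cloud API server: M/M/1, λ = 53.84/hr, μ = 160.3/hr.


W ~ Exponential(μ−λ) for M/M/1.
μ − λ = 160.3 − 53.84 = 106.4600
P(W > t) = e^{−(μ−λ)t} = e^{−2.8425} = 0.058281

Final: 0.058281


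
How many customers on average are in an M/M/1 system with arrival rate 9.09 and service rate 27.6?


ρ = λ/μ = 9.09/27.6 = 0.3293
L = ρ/(1−ρ) = 0.3293/(1 − 0.3293) = 0.3293/0.6707 = 0.4911

Final: 0.4911


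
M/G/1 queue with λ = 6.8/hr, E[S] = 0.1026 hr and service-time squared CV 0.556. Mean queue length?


ρ = λ·E[S] = 6.8·0.1026 = 0.6977
Lq = ρ²(1+C_s²)/(2(1−ρ)) = 0.4868·(1+0.556)/(2·0.3023)
= 0.4868·1.5560/0.6046 = 1.25264

Final: 1.25264


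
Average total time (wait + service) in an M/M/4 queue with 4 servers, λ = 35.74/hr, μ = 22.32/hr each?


a = 1.6013; ρ = 0.4003; P₀ = 0.199032
Lq = P₀·a^c·ρ/(c!(1−ρ)²) = 0.06069
Wq = Lq/λ = 0.06069/35.74 = 0.001698 hr
W = Wq + 1/μ = 0.001698 + 0.04480 = 0.04650 hr

Final: 0.04650 hr


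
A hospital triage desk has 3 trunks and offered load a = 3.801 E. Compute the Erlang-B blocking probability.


B(c,a) = (a^c/c!) / Σ_{k=0}^{c} a^k/k!
a^3/3! = 9.152555
Σ terms (k=0..3): 1.00000 + 3.80100 + 7.22380 + 9.15256 = 21.177356
B = 9.152555/21.177356 = 0.432186

Final: 0.432186


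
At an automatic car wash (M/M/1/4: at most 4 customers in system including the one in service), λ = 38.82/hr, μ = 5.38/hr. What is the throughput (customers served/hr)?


ρ = 7.2156; P_K = (1−ρ)ρ^4/(1−ρ^5) = 0.861456
λ_eff = λ(1 − P_K) = 38.82·(1 − 0.861456) = 38.82·0.138544 = 5.3783 /hr

Final: 5.3783 /hr


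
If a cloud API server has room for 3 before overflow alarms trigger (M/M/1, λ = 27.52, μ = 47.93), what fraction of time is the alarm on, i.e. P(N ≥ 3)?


ρ = 27.52/47.93 = 0.5742
P(N ≥ n) = ρ^n = 0.5742^3 = 0.189288

Final: 0.189288


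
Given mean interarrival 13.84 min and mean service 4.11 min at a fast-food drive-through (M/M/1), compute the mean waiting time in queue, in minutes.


λ = 60/13.84 = 4.3353 /hr
μ = 60/4.11 = 14.5985 /hr
ρ = λ/μ = 4.3353/14.5985 = 0.2970
Wq = ρ/(μ−λ) = 0.2970/(14.5985−4.3353) = 0.02893 hr
In minutes: 0.02893·60 = 1.736 min

Final: 1.736 min


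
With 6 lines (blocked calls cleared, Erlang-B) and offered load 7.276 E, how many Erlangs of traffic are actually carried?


B(6,7.276) = 0.348256 (Erlang-B)
Carried load = a(1 − B) = 7.276·(1 − 0.348256) = 7.276·0.651744 = 4.7421 E

Final: 4.7421 Erlangs


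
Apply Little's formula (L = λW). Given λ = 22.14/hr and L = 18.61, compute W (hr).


W = L/λ = 18.61/22.14 = 0.8406 hr

Final: 0.8406 hr


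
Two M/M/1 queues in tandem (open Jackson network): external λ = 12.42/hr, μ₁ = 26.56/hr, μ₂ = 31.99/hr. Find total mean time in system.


Each node sees arrival rate λ = 12.42/hr (tandem ⇒ throughput preserved).
W₁ = 1/(μ₁−λ) = 1/(26.56−12.42) = 0.07072 hr
W₂ = 1/(μ₂−λ) = 1/(31.99−12.42) = 0.05110 hr
W_total = W₁ + W₂ = 0.07072 + 0.05110 = 0.12182 hr

Final: 0.12182 hr


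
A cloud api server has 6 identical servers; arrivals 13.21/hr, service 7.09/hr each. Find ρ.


ρ = λ/(cμ) = 13.21/(6·7.09) = 13.21/42.54 = 0.3105

Final: 0.3105


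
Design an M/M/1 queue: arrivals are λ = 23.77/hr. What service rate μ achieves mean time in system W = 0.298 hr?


W = 1/(μ−λ) ⇒ μ − λ = 1/W = 1/0.298 = 3.3557
μ = λ + 1/W = 23.77 + 3.3557 = 27.1257 per hr

Final: 27.1257 /hr


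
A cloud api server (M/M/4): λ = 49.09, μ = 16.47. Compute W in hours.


a = 2.9806; ρ = 0.7451; P₀ = 0.038852
Lq = P₀·a^c·ρ/(c!(1−ρ)²) = 1.46571
Wq = Lq/λ = 1.46571/49.09 = 0.02986 hr
W = Wq + 1/μ = 0.02986 + 0.06072 = 0.09057 hr

Final: 0.09057 hr


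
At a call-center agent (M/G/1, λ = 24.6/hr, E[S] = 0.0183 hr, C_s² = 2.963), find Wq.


ρ = λ·E[S] = 24.6·0.0183 = 0.4502
E[S²] = E[S]²(1+C_s²) = 0.0183²·(1+2.963) = 0.001327
Wq = λ·E[S²]/(2(1−ρ)) = 24.6·0.001327/(2·0.5498) = 0.02969 hr

Final: 0.02969 hr


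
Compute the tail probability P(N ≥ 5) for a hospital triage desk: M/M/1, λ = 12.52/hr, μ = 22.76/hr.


ρ = 12.52/22.76 = 0.5501
P(N ≥ n) = ρ^n = 0.5501^5 = 0.050369

Final: 0.050369


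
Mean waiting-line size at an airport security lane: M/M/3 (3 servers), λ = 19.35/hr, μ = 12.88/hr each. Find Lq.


a = λ/μ = 1.5023; ρ = a/3 = 0.5008
P₀ = 0.209959
Lq = P₀·a^c·ρ / (c!·(1−ρ)²) = 0.209959·3.39075·0.5008/(6·0.24922)
= 0.23841

Final: 0.23841


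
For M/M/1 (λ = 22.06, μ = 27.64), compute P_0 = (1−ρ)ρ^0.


ρ = 22.06/27.64 = 0.7981
P_n = (1−ρ)·ρ^n = (1 − 0.7981)·0.7981^0 = 0.2019·1.000000 = 0.201881

Final: 0.201881


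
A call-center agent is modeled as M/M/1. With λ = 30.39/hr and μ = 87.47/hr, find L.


ρ = λ/μ = 30.39/87.47 = 0.3474
L = ρ/(1−ρ) = 0.3474/(1 − 0.3474) = 0.3474/0.6526 = 0.5324

Final: 0.5324


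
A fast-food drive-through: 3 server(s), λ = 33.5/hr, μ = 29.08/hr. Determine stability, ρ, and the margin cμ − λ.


Total capacity cμ = 3·29.08 = 87.24/hr
ρ = λ/(cμ) = 33.5/87.24 = 0.3840
Stable ⇔ ρ < 1: YES
Spare capacity = cμ − λ = 87.24 − 33.5 = 53.74/hr

Final: ρ = 0.3840; stable; margin = 53.74/hr


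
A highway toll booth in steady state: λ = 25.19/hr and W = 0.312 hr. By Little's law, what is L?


L = λW = 25.19·0.312 = 7.8593

Final: 7.8593


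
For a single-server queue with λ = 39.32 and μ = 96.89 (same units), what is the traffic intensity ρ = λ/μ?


ρ = λ/μ = 39.32/96.89 = 0.4058

Final: 0.4058


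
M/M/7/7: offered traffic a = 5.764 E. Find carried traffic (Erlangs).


B(7,5.764) = 0.169677 (Erlang-B)
Carried load = a(1 − B) = 5.764·(1 − 0.169677) = 5.764·0.830323 = 4.7860 E

Final: 4.7860 Erlangs


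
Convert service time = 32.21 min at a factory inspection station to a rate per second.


μ = 1/(service time) in consistent units.
1 second = 0.0166667 min, so μ = 0.0166667/32.21 = 0.0005174 per second

Final: 0.0005174 /sec


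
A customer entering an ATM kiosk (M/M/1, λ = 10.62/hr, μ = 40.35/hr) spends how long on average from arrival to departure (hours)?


W = 1/(μ−λ) = 1/(40.35 − 10.62) = 1/29.73 = 0.03364 hr

Final: 0.03364 hr


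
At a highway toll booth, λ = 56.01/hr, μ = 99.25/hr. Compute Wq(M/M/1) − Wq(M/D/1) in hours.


ρ = 56.01/99.25 = 0.5643
Wq(M/M/1) = ρ/(μ−λ) = 0.5643/43.24 = 0.01305 hr
Wq(M/D/1) = ρ/(2(μ−λ)) = 0.006526 hr
Savings = 0.01305 − 0.006526 = 0.006526 hr

Final: 0.006526 hr


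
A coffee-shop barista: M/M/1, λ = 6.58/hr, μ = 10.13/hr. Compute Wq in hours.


ρ = 6.58/10.13 = 0.6496
Wq = ρ/(μ−λ) = 0.6496/(10.13 − 6.58) = 0.6496/3.55 = 0.1830 hr

Final: 0.1830 hr


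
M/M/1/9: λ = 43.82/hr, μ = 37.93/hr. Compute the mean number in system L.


ρ = 43.82/37.93 = 1.1553
L = ρ[1 − (K+1)ρ^K + Kρ^(K+1)] / [(1−ρ)(1−ρ^(K+1))]
Numerator: 1.1553·(1 − 10·3.666112 + 9·4.235409) = 2.839176
Denominator: (-0.1553)·(-3.235409) = 0.502414
L = 2.839176/0.502414 = 5.6511

Final: 5.6511


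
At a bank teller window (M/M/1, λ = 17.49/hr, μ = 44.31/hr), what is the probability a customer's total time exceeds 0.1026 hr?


W ~ Exponential(μ−λ) for M/M/1.
μ − λ = 44.31 − 17.49 = 26.8200
P(W > t) = e^{−(μ−λ)t} = e^{−2.7517} = 0.063817

Final: 0.063817


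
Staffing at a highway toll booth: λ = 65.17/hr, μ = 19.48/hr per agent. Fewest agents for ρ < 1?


Stability requires cμ > λ ⇔ c > λ/μ.
λ/μ = 65.17/19.48 = 3.3455
Minimum integer c = ⌊3.3455⌋ + 1 = 4
Check: 4·19.48 = 77.92 > 65.17, while 3·19.48 = 58.44 ≤ 65.17

Final: 4 servers


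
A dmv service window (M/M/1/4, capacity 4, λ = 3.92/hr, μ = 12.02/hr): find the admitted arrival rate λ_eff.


ρ = 0.3261; P_K = (1−ρ)ρ^4/(1−ρ^5) = 0.007651
λ_eff = λ(1 − P_K) = 3.92·(1 − 0.007651) = 3.92·0.992349 = 3.8900 /hr

Final: 3.8900 /hr


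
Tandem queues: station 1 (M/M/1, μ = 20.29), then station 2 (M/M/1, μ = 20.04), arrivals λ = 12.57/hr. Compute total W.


Each node sees arrival rate λ = 12.57/hr (tandem ⇒ throughput preserved).
W₁ = 1/(μ₁−λ) = 1/(20.29−12.57) = 0.12953 hr
W₂ = 1/(μ₂−λ) = 1/(20.04−12.57) = 0.13387 hr
W_total = W₁ + W₂ = 0.12953 + 0.13387 = 0.26340 hr

Final: 0.26340 hr


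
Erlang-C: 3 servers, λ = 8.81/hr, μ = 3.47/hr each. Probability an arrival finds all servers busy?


a = λ/μ = 2.5389; ρ = a/3 = 0.8463
P₀ = 0.040802 (from M/M/c formula)
C(c,a) = [a^c/(c!(1−ρ))]·P₀ = [16.36588/(6·0.1537)]·0.040802
= 17.74675·0.040802 = 0.724101

Final: 0.724101


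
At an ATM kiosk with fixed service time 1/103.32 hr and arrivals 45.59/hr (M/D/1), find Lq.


ρ = 45.59/103.32 = 0.4413
M/D/1: Lq = ρ²/(2(1−ρ)) = 0.1947/(2·0.5587) = 0.17423

Final: 0.17423


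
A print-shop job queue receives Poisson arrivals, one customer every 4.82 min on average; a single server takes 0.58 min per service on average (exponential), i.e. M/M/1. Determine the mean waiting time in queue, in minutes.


λ = 60/4.82 = 12.4481 /hr
μ = 60/0.58 = 103.4483 /hr
ρ = λ/μ = 12.4481/103.4483 = 0.1203
Wq = ρ/(μ−λ) = 0.1203/(103.4483−12.4481) = 0.001322 hr
In minutes: 0.001322·60 = 0.07934 min

Final: 0.07934 min


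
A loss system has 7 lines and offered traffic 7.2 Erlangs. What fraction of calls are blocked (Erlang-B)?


B(c,a) = (a^c/c!) / Σ_{k=0}^{c} a^k/k!
a^7/7! = 199.020099
Σ terms (k=0..7): 1.00000 + 7.20000 + 25.92000 + 62.20800 + 111.97440 + 161.24314 + 193.49176 + 199.02010 = 762.057398
B = 199.020099/762.057398 = 0.261162

Final: 0.261162


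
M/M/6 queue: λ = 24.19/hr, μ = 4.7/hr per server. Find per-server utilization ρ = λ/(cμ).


ρ = λ/(cμ) = 24.19/(6·4.7) = 24.19/28.20 = 0.8578

Final: 0.8578


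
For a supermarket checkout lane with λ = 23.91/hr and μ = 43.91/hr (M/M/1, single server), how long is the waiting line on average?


ρ = 23.91/43.91 = 0.5445
Lq = ρ²/(1−ρ) = 0.2965/0.4555 = 0.6510

Final: 0.6510


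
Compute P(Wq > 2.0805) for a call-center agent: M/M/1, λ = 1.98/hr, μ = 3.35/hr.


ρ = 1.98/3.35 = 0.5910
P(Wq > t) = ρ·e^{−(μ−λ)t} = 0.5910·e^{−2.8503}
= 0.5910·0.057828 = 0.034179

Final: 0.034179


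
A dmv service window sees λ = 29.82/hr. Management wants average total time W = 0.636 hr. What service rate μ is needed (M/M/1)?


W = 1/(μ−λ) ⇒ μ − λ = 1/W = 1/0.636 = 1.5723
μ = λ + 1/W = 29.82 + 1.5723 = 31.3923 per hr

Final: 31.3923 /hr


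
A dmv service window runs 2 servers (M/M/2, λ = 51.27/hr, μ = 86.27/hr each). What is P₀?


a = λ/μ = 51.27/86.27 = 0.5943; ρ = a/c = 0.2971
Σ_{k=0}^{1} a^k/k! (terms k=0..1) = 1.00000 + 0.59430 = 1.59430
Tail: a^2/(2!(1−ρ)) = 0.35319/(2·0.7029) = 0.25125
P₀ = 1/(1.59430 + 0.25125) = 1/1.84555 = 0.541844

Final: 0.541844


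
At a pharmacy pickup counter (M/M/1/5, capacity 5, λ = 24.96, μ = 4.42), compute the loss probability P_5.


ρ = λ/μ = 24.96/4.42 = 5.6471
P_K = (1−ρ)ρ^K/(1−ρ^(K+1)) = (-4.6471·5742.639559)/(1 − 32429.023391)
= -26686.383832/-32428.023391 = 0.822942

Final: 0.822942


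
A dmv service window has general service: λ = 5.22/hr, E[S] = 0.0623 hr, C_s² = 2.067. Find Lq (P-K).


ρ = λ·E[S] = 5.22·0.0623 = 0.3252
Lq = ρ²(1+C_s²)/(2(1−ρ)) = 0.1058·(1+2.067)/(2·0.6748)
= 0.1058·3.0670/1.3496 = 0.24034

Final: 0.24034


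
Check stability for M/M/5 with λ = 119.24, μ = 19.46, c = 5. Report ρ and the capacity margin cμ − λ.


Total capacity cμ = 5·19.46 = 97.30/hr
ρ = λ/(cμ) = 119.24/97.30 = 1.2255
Stable ⇔ ρ < 1: NO
Spare capacity = cμ − λ = 97.30 − 119.24 = -21.94/hr

Final: ρ = 1.2255; unstable; margin = -21.94/hr


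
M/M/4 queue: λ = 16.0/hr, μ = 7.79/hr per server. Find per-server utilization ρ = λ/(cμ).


ρ = λ/(cμ) = 16.0/(4·7.79) = 16.0/31.16 = 0.5135

Final: 0.5135


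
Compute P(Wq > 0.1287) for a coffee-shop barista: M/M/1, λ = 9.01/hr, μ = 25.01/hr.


ρ = 9.01/25.01 = 0.3603
P(Wq > t) = ρ·e^{−(μ−λ)t} = 0.3603·e^{−2.0592}
= 0.3603·0.127556 = 0.045953

Final: 0.045953


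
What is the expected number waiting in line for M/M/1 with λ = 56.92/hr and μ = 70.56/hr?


ρ = 56.92/70.56 = 0.8067
Lq = ρ²/(1−ρ) = 0.6507/0.1933 = 3.3663

Final: 3.3663


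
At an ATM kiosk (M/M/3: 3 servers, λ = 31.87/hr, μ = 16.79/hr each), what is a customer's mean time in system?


a = 1.8982; ρ = 0.6327; P₀ = 0.128154
Lq = P₀·a^c·ρ/(c!(1−ρ)²) = 0.68515
Wq = Lq/λ = 0.68515/31.87 = 0.02150 hr
W = Wq + 1/μ = 0.02150 + 0.05956 = 0.08106 hr

Final: 0.08106 hr


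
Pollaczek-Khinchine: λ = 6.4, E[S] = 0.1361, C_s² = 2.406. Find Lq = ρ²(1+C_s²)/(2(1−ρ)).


ρ = λ·E[S] = 6.4·0.1361 = 0.8710
Lq = ρ²(1+C_s²)/(2(1−ρ)) = 0.7587·(1+2.406)/(2·0.1290)
= 0.7587·3.4060/0.2579 = 10.01926

Final: 10.01926


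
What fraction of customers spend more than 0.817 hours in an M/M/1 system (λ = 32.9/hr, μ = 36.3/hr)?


W ~ Exponential(μ−λ) for M/M/1.
μ − λ = 36.3 − 32.9 = 3.4000
P(W > t) = e^{−(μ−λ)t} = e^{−2.7778} = 0.062175

Final: 0.062175


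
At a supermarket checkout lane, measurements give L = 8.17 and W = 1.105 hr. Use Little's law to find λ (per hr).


λ = L/W = 8.17/1.105 = 7.3937 /hr

Final: 7.3937 /hr


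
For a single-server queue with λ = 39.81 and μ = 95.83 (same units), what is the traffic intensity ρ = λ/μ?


ρ = λ/μ = 39.81/95.83 = 0.4154

Final: 0.4154


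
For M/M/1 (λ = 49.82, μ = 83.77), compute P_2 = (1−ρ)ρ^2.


ρ = 49.82/83.77 = 0.5947
P_n = (1−ρ)·ρ^n = (1 − 0.5947)·0.5947^2 = 0.4053·0.353696 = 0.143345

Final: 0.143345


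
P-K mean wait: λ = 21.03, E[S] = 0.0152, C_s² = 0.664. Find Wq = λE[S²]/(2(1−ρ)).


ρ = λ·E[S] = 21.03·0.0152 = 0.3197
E[S²] = E[S]²(1+C_s²) = 0.0152²·(1+0.664) = 0.0003845
Wq = λ·E[S²]/(2(1−ρ)) = 21.03·0.0003845/(2·0.6803) = 0.005942 hr

Final: 0.005942 hr


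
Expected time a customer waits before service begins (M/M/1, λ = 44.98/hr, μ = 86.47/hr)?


ρ = 44.98/86.47 = 0.5202
Wq = ρ/(μ−λ) = 0.5202/(86.47 − 44.98) = 0.5202/41.49 = 0.01254 hr

Final: 0.01254 hr


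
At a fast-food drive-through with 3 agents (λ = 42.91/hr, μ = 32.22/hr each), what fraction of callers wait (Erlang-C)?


a = λ/μ = 1.3318; ρ = a/3 = 0.4439
P₀ = 0.254675 (from M/M/c formula)
C(c,a) = [a^c/(c!(1−ρ))]·P₀ = [2.36210/(6·0.5561)]·0.254675
= 0.70797·0.254675 = 0.180303

Final: 0.180303


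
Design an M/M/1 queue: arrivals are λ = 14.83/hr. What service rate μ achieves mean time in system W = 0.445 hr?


W = 1/(μ−λ) ⇒ μ − λ = 1/W = 1/0.445 = 2.2472
μ = λ + 1/W = 14.83 + 2.2472 = 17.0772 per hr

Final: 17.0772 /hr


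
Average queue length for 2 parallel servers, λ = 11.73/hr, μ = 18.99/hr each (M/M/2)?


a = λ/μ = 0.6177; ρ = a/2 = 0.3088
P₀ = 0.528063
Lq = P₀·a^c·ρ / (c!·(1−ρ)²) = 0.528063·0.38155·0.3088/(2·0.47769)
= 0.06513

Final: 0.06513


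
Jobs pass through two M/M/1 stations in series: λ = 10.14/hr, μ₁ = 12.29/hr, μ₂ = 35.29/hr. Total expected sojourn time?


Each node sees arrival rate λ = 10.14/hr (tandem ⇒ throughput preserved).
W₁ = 1/(μ₁−λ) = 1/(12.29−10.14) = 0.46512 hr
W₂ = 1/(μ₂−λ) = 1/(35.29−10.14) = 0.03976 hr
W_total = W₁ + W₂ = 0.46512 + 0.03976 = 0.50488 hr

Final: 0.50488 hr


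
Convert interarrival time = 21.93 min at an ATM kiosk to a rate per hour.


λ = 1/(interarrival time) in consistent units.
1 hour = 60 min, so λ = 60/21.93 = 2.7360 per hour

Final: 2.7360 /hr


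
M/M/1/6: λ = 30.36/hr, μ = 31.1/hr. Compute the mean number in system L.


ρ = 30.36/31.1 = 0.9762
L = ρ[1 − (K+1)ρ^K + Kρ^(K+1)] / [(1−ρ)(1−ρ^(K+1))]
Numerator: 0.9762·(1 − 7·0.865463 + 6·0.844870) = 0.010718
Denominator: (0.02379)·(0.155130) = 0.003691
L = 0.010718/0.003691 = 2.9037

Final: 2.9037


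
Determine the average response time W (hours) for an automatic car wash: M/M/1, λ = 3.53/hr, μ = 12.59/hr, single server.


W = 1/(μ−λ) = 1/(12.59 − 3.53) = 1/9.06 = 0.1104 hr

Final: 0.1104 hr


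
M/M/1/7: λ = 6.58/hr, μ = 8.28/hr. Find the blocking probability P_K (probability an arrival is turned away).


ρ = λ/μ = 6.58/8.28 = 0.7947
P_K = (1−ρ)ρ^K/(1−ρ^(K+1)) = (0.2053·0.200156)/(1 − 0.159061)
= 0.041095/0.840939 = 0.048868

Final: 0.048868


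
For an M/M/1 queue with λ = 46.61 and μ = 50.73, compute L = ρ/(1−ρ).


ρ = λ/μ = 46.61/50.73 = 0.9188
L = ρ/(1−ρ) = 0.9188/(1 − 0.9188) = 0.9188/0.08121 = 11.3131

Final: 11.3131


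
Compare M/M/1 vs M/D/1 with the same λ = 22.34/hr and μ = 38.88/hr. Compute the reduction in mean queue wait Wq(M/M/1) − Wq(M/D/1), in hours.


ρ = 22.34/38.88 = 0.5746
Wq(M/M/1) = ρ/(μ−λ) = 0.5746/16.54 = 0.03474 hr
Wq(M/D/1) = ρ/(2(μ−λ)) = 0.01737 hr
Savings = 0.03474 − 0.01737 = 0.01737 hr

Final: 0.01737 hr


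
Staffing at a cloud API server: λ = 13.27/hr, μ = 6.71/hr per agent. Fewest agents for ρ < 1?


Stability requires cμ > λ ⇔ c > λ/μ.
λ/μ = 13.27/6.71 = 1.9776
Minimum integer c = ⌊1.9776⌋ + 1 = 2
Check: 2·6.71 = 13.42 > 13.27, while 1·6.71 = 6.71 ≤ 13.27

Final: 2 servers


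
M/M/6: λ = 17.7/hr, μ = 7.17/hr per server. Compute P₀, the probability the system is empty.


a = λ/μ = 17.7/7.17 = 2.4686; ρ = a/c = 0.4114
Σ_{k=0}^{5} a^k/k! (terms k=0..5) = 1.00000 + 2.46862 + 3.04704 + 2.50733 + 1.54741 + 0.76399 = 11.33439
Tail: a^6/(6!(1−ρ)) = 226.32090/(720·0.5886) = 0.53407
P₀ = 1/(11.33439 + 0.53407) = 1/11.86846 = 0.084257

Final: 0.084257


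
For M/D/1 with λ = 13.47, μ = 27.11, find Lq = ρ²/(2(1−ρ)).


ρ = 13.47/27.11 = 0.4969
M/D/1: Lq = ρ²/(2(1−ρ)) = 0.2469/(2·0.5031) = 0.24534

Final: 0.24534


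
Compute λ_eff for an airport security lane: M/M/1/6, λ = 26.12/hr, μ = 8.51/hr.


ρ = 3.0693; P_K = (1−ρ)ρ^6/(1−ρ^7) = 0.674459
λ_eff = λ(1 − P_K) = 26.12·(1 − 0.674459) = 26.12·0.325541 = 8.5031 /hr

Final: 8.5031 /hr


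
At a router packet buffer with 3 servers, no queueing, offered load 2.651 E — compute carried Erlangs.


B(3,2.651) = 0.302348 (Erlang-B)
Carried load = a(1 − B) = 2.651·(1 − 0.302348) = 2.651·0.697652 = 1.8495 E

Final: 1.8495 Erlangs


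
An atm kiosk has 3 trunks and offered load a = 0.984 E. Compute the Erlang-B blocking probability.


B(c,a) = (a^c/c!) / Σ_{k=0}^{c} a^k/k!
a^3/3! = 0.158794
Σ terms (k=0..3): 1.00000 + 0.98400 + 0.48413 + 0.15879 = 2.626922
B = 0.158794/2.626922 = 0.060449

Final: 0.060449


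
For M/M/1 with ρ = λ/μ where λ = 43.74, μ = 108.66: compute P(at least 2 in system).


ρ = 43.74/108.66 = 0.4025
P(N ≥ n) = ρ^n = 0.4025^2 = 0.162038

Final: 0.162038


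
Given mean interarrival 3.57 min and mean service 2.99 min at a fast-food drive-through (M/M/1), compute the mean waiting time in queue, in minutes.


λ = 60/3.57 = 16.8067 /hr
μ = 60/2.99 = 20.0669 /hr
ρ = λ/μ = 16.8067/20.0669 = 0.8375
Wq = ρ/(μ−λ) = 0.8375/(20.0669−16.8067) = 0.25690 hr
In minutes: 0.25690·60 = 15.414 min

Final: 15.414 min


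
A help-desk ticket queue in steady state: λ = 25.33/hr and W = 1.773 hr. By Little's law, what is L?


L = λW = 25.33·1.773 = 44.9101

Final: 44.9101


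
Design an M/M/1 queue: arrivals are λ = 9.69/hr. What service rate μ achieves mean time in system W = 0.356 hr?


W = 1/(μ−λ) ⇒ μ − λ = 1/W = 1/0.356 = 2.8090
μ = λ + 1/W = 9.69 + 2.8090 = 12.4990 per hr

Final: 12.4990 /hr


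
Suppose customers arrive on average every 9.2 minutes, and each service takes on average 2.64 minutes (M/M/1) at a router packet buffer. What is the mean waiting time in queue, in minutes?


λ = 60/9.2 = 6.5217 /hr
μ = 60/2.64 = 22.7273 /hr
ρ = λ/μ = 6.5217/22.7273 = 0.2870
Wq = ρ/(μ−λ) = 0.2870/(22.7273−6.5217) = 0.01771 hr
In minutes: 0.01771·60 = 1.062 min

Final: 1.062 min


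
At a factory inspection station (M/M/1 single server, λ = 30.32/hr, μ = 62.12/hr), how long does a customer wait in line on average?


ρ = 30.32/62.12 = 0.4881
Wq = ρ/(μ−λ) = 0.4881/(62.12 − 30.32) = 0.4881/31.80 = 0.01535 hr

Final: 0.01535 hr


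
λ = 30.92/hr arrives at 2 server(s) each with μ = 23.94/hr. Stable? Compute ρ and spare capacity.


Total capacity cμ = 2·23.94 = 47.88/hr
ρ = λ/(cμ) = 30.92/47.88 = 0.6458
Stable ⇔ ρ < 1: YES
Spare capacity = cμ − λ = 47.88 − 30.92 = 16.96/hr

Final: ρ = 0.6458; stable; margin = 16.96/hr


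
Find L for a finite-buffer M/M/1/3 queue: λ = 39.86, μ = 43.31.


ρ = 39.86/43.31 = 0.9203
L = ρ[1 − (K+1)ρ^K + Kρ^(K+1)] / [(1−ρ)(1−ρ^(K+1))]
Numerator: 0.9203·(1 − 4·0.779556 + 3·0.717458) = 0.031429
Denominator: (0.07966)·(0.282542) = 0.022507
L = 0.031429/0.022507 = 1.3964

Final: 1.3964


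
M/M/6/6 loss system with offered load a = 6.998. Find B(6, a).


B(c,a) = (a^c/c!) / Σ_{k=0}^{c} a^k/k!
a^6/6! = 163.121472
Σ terms (k=0..6): 1.00000 + 6.99800 + 24.48600 + 57.11768 + 99.92738 + 139.85836 + 163.12147 = 492.508902
B = 163.121472/492.508902 = 0.331205

Final: 0.331205


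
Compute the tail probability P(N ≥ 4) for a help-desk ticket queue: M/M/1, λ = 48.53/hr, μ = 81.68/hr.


ρ = 48.53/81.68 = 0.5941
P(N ≥ n) = ρ^n = 0.5941^4 = 0.124617

Final: 0.124617


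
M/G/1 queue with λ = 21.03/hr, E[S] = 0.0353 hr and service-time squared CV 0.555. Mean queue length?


ρ = λ·E[S] = 21.03·0.0353 = 0.7424
Lq = ρ²(1+C_s²)/(2(1−ρ)) = 0.5511·(1+0.555)/(2·0.2576)
= 0.5511·1.5550/0.5153 = 1.66308

Final: 1.66308


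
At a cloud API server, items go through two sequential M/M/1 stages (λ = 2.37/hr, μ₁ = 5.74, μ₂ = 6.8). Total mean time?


Each node sees arrival rate λ = 2.37/hr (tandem ⇒ throughput preserved).
W₁ = 1/(μ₁−λ) = 1/(5.74−2.37) = 0.29674 hr
W₂ = 1/(μ₂−λ) = 1/(6.8−2.37) = 0.22573 hr
W_total = W₁ + W₂ = 0.29674 + 0.22573 = 0.52247 hr

Final: 0.52247 hr


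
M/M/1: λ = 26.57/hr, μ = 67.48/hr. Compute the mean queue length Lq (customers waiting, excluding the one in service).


ρ = 26.57/67.48 = 0.3937
Lq = ρ²/(1−ρ) = 0.1550/0.6063 = 0.2557

Final: 0.2557


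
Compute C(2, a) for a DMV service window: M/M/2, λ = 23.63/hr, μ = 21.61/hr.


a = λ/μ = 1.0935; ρ = a/2 = 0.5467
P₀ = 0.293044 (from M/M/c formula)
C(c,a) = [a^c/(c!(1−ρ))]·P₀ = [1.19569/(2·0.4533)]·0.293044
= 1.31898·0.293044 = 0.386519

Final: 0.386519


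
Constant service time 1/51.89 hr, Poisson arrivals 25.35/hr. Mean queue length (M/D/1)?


ρ = 25.35/51.89 = 0.4885
M/D/1: Lq = ρ²/(2(1−ρ)) = 0.2387/(2·0.5115) = 0.23331

Final: 0.23331


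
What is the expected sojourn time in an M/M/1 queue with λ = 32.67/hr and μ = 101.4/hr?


W = 1/(μ−λ) = 1/(101.4 − 32.67) = 1/68.73 = 0.01455 hr

Final: 0.01455 hr


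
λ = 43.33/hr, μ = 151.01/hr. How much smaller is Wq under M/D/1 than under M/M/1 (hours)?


ρ = 43.33/151.01 = 0.2869
Wq(M/M/1) = ρ/(μ−λ) = 0.2869/107.68 = 0.002665 hr
Wq(M/D/1) = ρ/(2(μ−λ)) = 0.001332 hr
Savings = 0.002665 − 0.001332 = 0.001332 hr

Final: 0.001332 hr


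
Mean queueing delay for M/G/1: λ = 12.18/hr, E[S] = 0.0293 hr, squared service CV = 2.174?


ρ = λ·E[S] = 12.18·0.0293 = 0.3569
E[S²] = E[S]²(1+C_s²) = 0.0293²·(1+2.174) = 0.002725
Wq = λ·E[S²]/(2(1−ρ)) = 12.18·0.002725/(2·0.6431) = 0.02580 hr

Final: 0.02580 hr


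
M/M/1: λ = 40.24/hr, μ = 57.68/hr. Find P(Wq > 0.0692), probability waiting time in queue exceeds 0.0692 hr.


ρ = 40.24/57.68 = 0.6976
P(Wq > t) = ρ·e^{−(μ−λ)t} = 0.6976·e^{−1.2068}
= 0.6976·0.299139 = 0.208692

Final: 0.208692


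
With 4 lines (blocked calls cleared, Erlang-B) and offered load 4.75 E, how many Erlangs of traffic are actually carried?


B(4,4.75) = 0.378065 (Erlang-B)
Carried load = a(1 − B) = 4.75·(1 − 0.378065) = 4.75·0.621935 = 2.9542 E

Final: 2.9542 Erlangs


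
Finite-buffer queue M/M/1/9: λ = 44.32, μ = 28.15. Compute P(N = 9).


ρ = λ/μ = 44.32/28.15 = 1.5744
P_K = (1−ρ)ρ^K/(1−ρ^(K+1)) = (-0.5744·59.441830)/(1 − 93.586569)
= -34.144739/-92.586569 = 0.368787

Final: 0.368787


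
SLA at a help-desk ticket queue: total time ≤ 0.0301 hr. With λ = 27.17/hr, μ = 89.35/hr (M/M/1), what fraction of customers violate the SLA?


W ~ Exponential(μ−λ) for M/M/1.
μ − λ = 89.35 − 27.17 = 62.1800
P(W > t) = e^{−(μ−λ)t} = e^{−1.8716} = 0.153874

Final: 0.153874


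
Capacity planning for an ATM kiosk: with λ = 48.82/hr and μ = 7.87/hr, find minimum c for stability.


Stability requires cμ > λ ⇔ c > λ/μ.
λ/μ = 48.82/7.87 = 6.2033
Minimum integer c = ⌊6.2033⌋ + 1 = 7
Check: 7·7.87 = 55.09 > 48.82, while 6·7.87 = 47.22 ≤ 48.82

Final: 7 servers


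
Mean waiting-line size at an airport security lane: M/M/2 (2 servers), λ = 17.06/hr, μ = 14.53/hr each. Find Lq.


a = λ/μ = 1.1741; ρ = a/2 = 0.5871
P₀ = 0.260191
Lq = P₀·a^c·ρ / (c!·(1−ρ)²) = 0.260191·1.37856·0.5871/(2·0.17052)
= 0.61745

Final: 0.61745


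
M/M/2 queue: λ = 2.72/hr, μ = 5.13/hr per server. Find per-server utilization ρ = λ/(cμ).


ρ = λ/(cμ) = 2.72/(2·5.13) = 2.72/10.26 = 0.2651

Final: 0.2651


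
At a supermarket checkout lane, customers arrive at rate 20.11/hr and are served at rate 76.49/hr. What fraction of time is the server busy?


ρ = λ/μ = 20.11/76.49 = 0.2629

Final: 0.2629


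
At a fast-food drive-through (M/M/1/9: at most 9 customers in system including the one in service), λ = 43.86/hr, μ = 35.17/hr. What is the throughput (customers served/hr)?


ρ = 1.2471; P_K = (1−ρ)ρ^9/(1−ρ^10) = 0.222596
λ_eff = λ(1 − P_K) = 43.86·(1 − 0.222596) = 43.86·0.777404 = 34.0969 /hr

Final: 34.0969 /hr


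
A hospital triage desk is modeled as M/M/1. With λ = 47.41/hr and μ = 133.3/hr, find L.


ρ = λ/μ = 47.41/133.3 = 0.3557
L = ρ/(1−ρ) = 0.3557/(1 − 0.3557) = 0.3557/0.6443 = 0.5520

Final: 0.5520


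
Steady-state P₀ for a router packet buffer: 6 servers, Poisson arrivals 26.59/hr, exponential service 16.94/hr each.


a = λ/μ = 26.59/16.94 = 1.5697; ρ = a/c = 0.2616
Σ_{k=0}^{5} a^k/k! (terms k=0..5) = 1.00000 + 1.56966 + 1.23191 + 0.64456 + 0.25293 + 0.07940 = 4.77847
Tail: a^6/(6!(1−ρ)) = 14.95649/(720·0.7384) = 0.02813
P₀ = 1/(4.77847 + 0.02813) = 1/4.80660 = 0.208047

Final: 0.208047


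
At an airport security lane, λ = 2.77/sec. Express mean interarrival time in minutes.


Mean interarrival time = 1/λ = 1/2.77 second = 0.36101 second
In minutes: 0.36101 × 0.0166667 = 0.006017 min

Final: 0.006017 min


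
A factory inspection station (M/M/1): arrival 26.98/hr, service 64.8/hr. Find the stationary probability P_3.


ρ = 26.98/64.8 = 0.4164
P_n = (1−ρ)·ρ^n = (1 − 0.4164)·0.4164^3 = 0.5836·0.072177 = 0.042126

Final: 0.042126


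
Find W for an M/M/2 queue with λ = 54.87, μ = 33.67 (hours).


a = 1.6296; ρ = 0.8148; P₀ = 0.102037
Lq = P₀·a^c·ρ/(c!(1−ρ)²) = 3.21950
Wq = Lq/λ = 3.21950/54.87 = 0.05868 hr
W = Wq + 1/μ = 0.05868 + 0.02970 = 0.08838 hr

Final: 0.08838 hr


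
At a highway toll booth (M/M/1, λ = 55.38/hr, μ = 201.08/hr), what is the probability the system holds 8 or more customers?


ρ = 55.38/201.08 = 0.2754
P(N ≥ n) = ρ^n = 0.2754^8 = 0.00003310

Final: 0.00003310


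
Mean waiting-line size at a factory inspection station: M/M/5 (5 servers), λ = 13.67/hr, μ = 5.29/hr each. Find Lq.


a = λ/μ = 2.5841; ρ = a/5 = 0.5168
P₀ = 0.073291
Lq = P₀·a^c·ρ / (c!·(1−ρ)²) = 0.073291·115.22964·0.5168/(120·0.23346)
= 0.15580

Final: 0.15580


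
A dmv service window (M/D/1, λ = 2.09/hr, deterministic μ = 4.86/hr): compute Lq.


ρ = 2.09/4.86 = 0.4300
M/D/1: Lq = ρ²/(2(1−ρ)) = 0.1849/(2·0.5700) = 0.16224

Final: 0.16224


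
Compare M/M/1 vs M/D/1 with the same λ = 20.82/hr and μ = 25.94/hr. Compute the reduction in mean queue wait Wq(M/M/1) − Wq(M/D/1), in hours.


ρ = 20.82/25.94 = 0.8026
Wq(M/M/1) = ρ/(μ−λ) = 0.8026/5.12 = 0.15676 hr
Wq(M/D/1) = ρ/(2(μ−λ)) = 0.07838 hr
Savings = 0.15676 − 0.07838 = 0.07838 hr

Final: 0.07838 hr


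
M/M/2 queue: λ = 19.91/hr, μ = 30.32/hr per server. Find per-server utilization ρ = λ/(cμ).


ρ = λ/(cμ) = 19.91/(2·30.32) = 19.91/60.64 = 0.3283

Final: 0.3283


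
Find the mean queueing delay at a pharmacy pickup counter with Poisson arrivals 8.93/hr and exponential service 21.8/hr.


ρ = 8.93/21.8 = 0.4096
Wq = ρ/(μ−λ) = 0.4096/(21.8 − 8.93) = 0.4096/12.87 = 0.03183 hr

Final: 0.03183 hr


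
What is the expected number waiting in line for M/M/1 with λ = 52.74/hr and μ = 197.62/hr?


ρ = 52.74/197.62 = 0.2669
Lq = ρ²/(1−ρ) = 0.07122/0.7331 = 0.09715

Final: 0.09715


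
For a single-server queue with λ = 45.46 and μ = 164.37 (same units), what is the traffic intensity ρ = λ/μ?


ρ = λ/μ = 45.46/164.37 = 0.2766

Final: 0.2766


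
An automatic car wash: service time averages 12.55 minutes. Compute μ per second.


μ = 1/(service time) in consistent units.
1 second = 0.0166667 min, so μ = 0.0166667/12.55 = 0.001328 per second

Final: 0.001328 /sec


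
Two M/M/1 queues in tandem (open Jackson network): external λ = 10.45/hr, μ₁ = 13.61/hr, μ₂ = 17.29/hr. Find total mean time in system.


Each node sees arrival rate λ = 10.45/hr (tandem ⇒ throughput preserved).
W₁ = 1/(μ₁−λ) = 1/(13.61−10.45) = 0.31646 hr
W₂ = 1/(μ₂−λ) = 1/(17.29−10.45) = 0.14620 hr
W_total = W₁ + W₂ = 0.31646 + 0.14620 = 0.46265 hr

Final: 0.46265 hr


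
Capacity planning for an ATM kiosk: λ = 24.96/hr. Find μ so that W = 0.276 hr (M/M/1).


W = 1/(μ−λ) ⇒ μ − λ = 1/W = 1/0.276 = 3.6232
μ = λ + 1/W = 24.96 + 3.6232 = 28.5832 per hr

Final: 28.5832 /hr


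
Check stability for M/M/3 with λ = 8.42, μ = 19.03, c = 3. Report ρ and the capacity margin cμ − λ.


Total capacity cμ = 3·19.03 = 57.09/hr
ρ = λ/(cμ) = 8.42/57.09 = 0.1475
Stable ⇔ ρ < 1: YES
Spare capacity = cμ − λ = 57.09 − 8.42 = 48.67/hr

Final: ρ = 0.1475; stable; margin = 48.67/hr


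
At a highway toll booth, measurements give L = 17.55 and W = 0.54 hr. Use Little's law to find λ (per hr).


λ = L/W = 17.55/0.54 = 32.5000 /hr

Final: 32.5000 /hr


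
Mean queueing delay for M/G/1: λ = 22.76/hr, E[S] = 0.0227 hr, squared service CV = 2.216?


ρ = λ·E[S] = 22.76·0.0227 = 0.5167
E[S²] = E[S]²(1+C_s²) = 0.0227²·(1+2.216) = 0.001657
Wq = λ·E[S²]/(2(1−ρ)) = 22.76·0.001657/(2·0.4833) = 0.03902 hr

Final: 0.03902 hr


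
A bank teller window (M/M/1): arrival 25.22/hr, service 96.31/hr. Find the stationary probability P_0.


ρ = 25.22/96.31 = 0.2619
P_n = (1−ρ)·ρ^n = (1 − 0.2619)·0.2619^0 = 0.7381·1.000000 = 0.738137

Final: 0.738137


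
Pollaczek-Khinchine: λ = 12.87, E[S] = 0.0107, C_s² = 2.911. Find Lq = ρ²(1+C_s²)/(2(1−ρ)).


ρ = λ·E[S] = 12.87·0.0107 = 0.1377
Lq = ρ²(1+C_s²)/(2(1−ρ)) = 0.01896·(1+2.911)/(2·0.8623)
= 0.01896·3.9110/1.7246 = 0.04301

Final: 0.04301


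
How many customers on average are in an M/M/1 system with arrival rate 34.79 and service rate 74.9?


ρ = λ/μ = 34.79/74.9 = 0.4645
L = ρ/(1−ρ) = 0.4645/(1 − 0.4645) = 0.4645/0.5355 = 0.8674

Final: 0.8674


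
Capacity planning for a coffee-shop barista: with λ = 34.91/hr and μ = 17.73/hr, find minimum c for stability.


Stability requires cμ > λ ⇔ c > λ/μ.
λ/μ = 34.91/17.73 = 1.9690
Minimum integer c = ⌊1.9690⌋ + 1 = 2
Check: 2·17.73 = 35.46 > 34.91, while 1·17.73 = 17.73 ≤ 34.91

Final: 2 servers


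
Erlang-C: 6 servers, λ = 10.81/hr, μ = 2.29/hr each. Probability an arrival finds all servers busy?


a = λ/μ = 4.7205; ρ = a/6 = 0.7868
P₀ = 0.006817 (from M/M/c formula)
C(c,a) = [a^c/(c!(1−ρ))]·P₀ = [11064.74144/(720·0.2132)]·0.006817
= 72.06558·0.006817 = 0.491305

Final: 0.491305


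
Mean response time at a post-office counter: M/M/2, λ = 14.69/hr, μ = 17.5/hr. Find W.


a = 0.8394; ρ = 0.4197; P₀ = 0.408734
Lq = P₀·a^c·ρ/(c!(1−ρ)²) = 0.17949
Wq = Lq/λ = 0.17949/14.69 = 0.01222 hr
W = Wq + 1/μ = 0.01222 + 0.05714 = 0.06936 hr

Final: 0.06936 hr


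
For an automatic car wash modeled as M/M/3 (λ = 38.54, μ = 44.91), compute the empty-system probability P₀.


a = λ/μ = 38.54/44.91 = 0.8582; ρ = a/c = 0.2861
Σ_{k=0}^{2} a^k/k! (terms k=0..2) = 1.00000 + 0.85816 + 0.36822 = 2.22638
Tail: a^3/(3!(1−ρ)) = 0.63198/(6·0.7139) = 0.14753
P₀ = 1/(2.22638 + 0.14753) = 1/2.37391 = 0.421245

Final: 0.421245


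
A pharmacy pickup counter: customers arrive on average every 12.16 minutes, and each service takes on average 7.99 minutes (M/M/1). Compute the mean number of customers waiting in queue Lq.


λ = 60/12.16 = 4.9342 /hr
μ = 60/7.99 = 7.5094 /hr
ρ = λ/μ = 4.9342/7.5094 = 0.6571
Lq = ρ²/(1−ρ) = 0.4317/0.3429 = 1.2590

Final: 1.2590


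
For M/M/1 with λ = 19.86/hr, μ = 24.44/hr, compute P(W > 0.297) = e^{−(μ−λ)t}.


W ~ Exponential(μ−λ) for M/M/1.
μ − λ = 24.44 − 19.86 = 4.5800
P(W > t) = e^{−(μ−λ)t} = e^{−1.3603} = 0.256594

Final: 0.256594


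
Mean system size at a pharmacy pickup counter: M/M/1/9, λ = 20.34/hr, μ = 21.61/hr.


ρ = 20.34/21.61 = 0.9412
L = ρ[1 − (K+1)ρ^K + Kρ^(K+1)] / [(1−ρ)(1−ρ^(K+1))]
Numerator: 0.9412·(1 − 10·0.579783 + 9·0.545710) = 0.106883
Denominator: (0.05877)·(0.454290) = 0.026698
L = 0.106883/0.026698 = 4.0034

Final: 4.0034


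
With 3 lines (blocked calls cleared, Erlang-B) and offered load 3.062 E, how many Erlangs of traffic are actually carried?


B(3,3.062) = 0.353521 (Erlang-B)
Carried load = a(1 − B) = 3.062·(1 − 0.353521) = 3.062·0.646479 = 1.9795 E

Final: 1.9795 Erlangs


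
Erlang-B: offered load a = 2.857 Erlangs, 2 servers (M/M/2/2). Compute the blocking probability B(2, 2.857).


B(c,a) = (a^c/c!) / Σ_{k=0}^{c} a^k/k!
a^2/2! = 4.081225
Σ terms (k=0..2): 1.00000 + 2.85700 + 4.08122 = 7.938225
B = 4.081225/7.938225 = 0.514123

Final: 0.514123


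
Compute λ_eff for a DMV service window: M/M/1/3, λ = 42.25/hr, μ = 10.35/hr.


ρ = 4.0821; P_K = (1−ρ)ρ^3/(1−ρ^4) = 0.757758
λ_eff = λ(1 − P_K) = 42.25·(1 − 0.757758) = 42.25·0.242242 = 10.2347 /hr

Final: 10.2347 /hr


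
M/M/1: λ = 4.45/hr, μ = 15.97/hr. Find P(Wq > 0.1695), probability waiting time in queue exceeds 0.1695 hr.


ρ = 4.45/15.97 = 0.2786
P(Wq > t) = ρ·e^{−(μ−λ)t} = 0.2786·e^{−1.9526}
= 0.2786·0.141899 = 0.039540

Final: 0.039540


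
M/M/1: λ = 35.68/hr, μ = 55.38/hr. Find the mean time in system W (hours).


W = 1/(μ−λ) = 1/(55.38 − 35.68) = 1/19.70 = 0.05076 hr

Final: 0.05076 hr


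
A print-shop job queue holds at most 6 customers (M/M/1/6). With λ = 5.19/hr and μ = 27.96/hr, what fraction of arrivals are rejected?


ρ = λ/μ = 5.19/27.96 = 0.1856
P_K = (1−ρ)ρ^K/(1−ρ^(K+1)) = (0.8144·0.00004091)/(1 − 0.000007593)
= 0.00003331/0.999992 = 0.00003331

Final: 0.00003331


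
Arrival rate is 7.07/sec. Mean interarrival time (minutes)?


Mean interarrival time = 1/λ = 1/7.07 second = 0.14144 second
In minutes: 0.14144 × 0.0166667 = 0.002357 min

Final: 0.002357 min


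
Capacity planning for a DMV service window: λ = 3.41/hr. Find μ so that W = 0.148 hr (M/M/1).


W = 1/(μ−λ) ⇒ μ − λ = 1/W = 1/0.148 = 6.7568
μ = λ + 1/W = 3.41 + 6.7568 = 10.1668 per hr

Final: 10.1668 /hr


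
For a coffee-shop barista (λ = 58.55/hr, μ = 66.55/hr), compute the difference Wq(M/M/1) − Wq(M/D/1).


ρ = 58.55/66.55 = 0.8798
Wq(M/M/1) = ρ/(μ−λ) = 0.8798/8.00 = 0.10997 hr
Wq(M/D/1) = ρ/(2(μ−λ)) = 0.05499 hr
Savings = 0.10997 − 0.05499 = 0.05499 hr

Final: 0.05499 hr
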